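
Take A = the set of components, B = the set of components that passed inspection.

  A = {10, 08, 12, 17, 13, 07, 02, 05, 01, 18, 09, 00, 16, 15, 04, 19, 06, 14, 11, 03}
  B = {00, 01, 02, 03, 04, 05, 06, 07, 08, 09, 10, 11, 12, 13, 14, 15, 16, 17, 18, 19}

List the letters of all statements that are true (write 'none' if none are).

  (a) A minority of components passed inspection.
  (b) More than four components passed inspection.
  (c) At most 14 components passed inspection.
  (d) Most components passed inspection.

|A| = 20, |A ∩ B| = 20, |A ∖ B| = 0.
(a) |A ∩ B| < |A ∖ B|: fails.
(b) |A ∩ B| > 4: holds.
(c) |A ∩ B| ≤ 14: fails.
(d) |A ∩ B| > |A ∖ B|: holds.

(b), (d)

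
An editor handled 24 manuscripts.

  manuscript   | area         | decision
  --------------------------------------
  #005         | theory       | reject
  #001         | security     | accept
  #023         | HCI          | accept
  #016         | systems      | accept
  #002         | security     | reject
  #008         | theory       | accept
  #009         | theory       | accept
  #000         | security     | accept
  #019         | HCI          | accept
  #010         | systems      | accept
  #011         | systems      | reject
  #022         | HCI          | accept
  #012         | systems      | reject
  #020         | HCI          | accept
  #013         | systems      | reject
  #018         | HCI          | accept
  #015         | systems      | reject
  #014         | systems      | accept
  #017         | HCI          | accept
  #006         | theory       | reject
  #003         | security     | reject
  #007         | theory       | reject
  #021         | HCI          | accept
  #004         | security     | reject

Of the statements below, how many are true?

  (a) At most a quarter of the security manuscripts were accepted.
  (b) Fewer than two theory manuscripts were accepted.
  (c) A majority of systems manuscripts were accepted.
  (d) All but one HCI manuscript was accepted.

0

(a) security: |A| = 5, |A ∩ B| = 2; needs |A ∩ B| / |A| ≤ 1/4 — false.
(b) theory: |A| = 5, |A ∩ B| = 2; needs |A ∩ B| < 2 — false.
(c) systems: |A| = 7, |A ∩ B| = 3; needs |A ∩ B| > |A ∖ B| — false.
(d) HCI: |A| = 7, |A ∩ B| = 7; needs |A ∖ B| = 1 — false.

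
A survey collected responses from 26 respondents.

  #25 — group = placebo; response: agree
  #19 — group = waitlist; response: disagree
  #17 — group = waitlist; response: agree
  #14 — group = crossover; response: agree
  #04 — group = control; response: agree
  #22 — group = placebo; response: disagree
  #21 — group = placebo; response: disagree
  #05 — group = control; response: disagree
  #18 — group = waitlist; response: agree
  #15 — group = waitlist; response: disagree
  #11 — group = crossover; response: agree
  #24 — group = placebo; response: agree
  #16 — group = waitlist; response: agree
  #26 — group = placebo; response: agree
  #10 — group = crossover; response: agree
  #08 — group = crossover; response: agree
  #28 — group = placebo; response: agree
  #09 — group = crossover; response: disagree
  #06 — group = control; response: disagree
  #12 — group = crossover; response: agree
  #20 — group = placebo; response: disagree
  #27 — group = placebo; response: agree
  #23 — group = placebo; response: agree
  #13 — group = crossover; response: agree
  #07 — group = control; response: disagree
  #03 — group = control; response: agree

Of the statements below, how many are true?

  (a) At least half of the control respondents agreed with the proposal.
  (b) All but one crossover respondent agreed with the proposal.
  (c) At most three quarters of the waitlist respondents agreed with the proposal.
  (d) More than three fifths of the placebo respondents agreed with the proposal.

(a) control: |A| = 5, |A ∩ B| = 2; needs |A ∩ B| ≥ |A ∖ B| — false.
(b) crossover: |A| = 7, |A ∩ B| = 6; needs |A ∖ B| = 1 — true.
(c) waitlist: |A| = 5, |A ∩ B| = 3; needs |A ∩ B| / |A| ≤ 3/4 — true.
(d) placebo: |A| = 9, |A ∩ B| = 6; needs |A ∩ B| / |A| > 3/5 — true.

3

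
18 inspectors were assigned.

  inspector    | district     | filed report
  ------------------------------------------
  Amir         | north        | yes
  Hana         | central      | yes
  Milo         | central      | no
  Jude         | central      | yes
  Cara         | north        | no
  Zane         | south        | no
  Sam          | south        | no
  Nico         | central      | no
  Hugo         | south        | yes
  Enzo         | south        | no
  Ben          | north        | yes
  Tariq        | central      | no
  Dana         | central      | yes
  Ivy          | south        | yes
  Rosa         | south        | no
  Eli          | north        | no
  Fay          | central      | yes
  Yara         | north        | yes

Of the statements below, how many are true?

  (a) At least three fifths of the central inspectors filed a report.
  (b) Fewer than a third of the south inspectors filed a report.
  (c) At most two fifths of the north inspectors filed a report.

0

(a) central: |A| = 7, |A ∩ B| = 4; needs |A ∩ B| / |A| ≥ 3/5 — false.
(b) south: |A| = 6, |A ∩ B| = 2; needs |A ∩ B| / |A| < 1/3 — false.
(c) north: |A| = 5, |A ∩ B| = 3; needs |A ∩ B| / |A| ≤ 2/5 — false.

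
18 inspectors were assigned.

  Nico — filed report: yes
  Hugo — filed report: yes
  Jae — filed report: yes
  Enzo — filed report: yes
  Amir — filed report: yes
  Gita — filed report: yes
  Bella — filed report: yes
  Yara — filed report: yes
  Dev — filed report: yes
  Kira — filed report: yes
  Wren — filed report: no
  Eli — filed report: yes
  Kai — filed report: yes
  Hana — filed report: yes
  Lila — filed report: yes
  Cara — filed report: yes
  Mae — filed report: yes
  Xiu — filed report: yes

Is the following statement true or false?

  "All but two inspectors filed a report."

False

The determiner here denotes the relation: |A ∖ B| = 2.
|A| = 18, |A ∩ B| = 17, |A ∖ B| = 1.
|A ∖ B| = 1, so the statement is false.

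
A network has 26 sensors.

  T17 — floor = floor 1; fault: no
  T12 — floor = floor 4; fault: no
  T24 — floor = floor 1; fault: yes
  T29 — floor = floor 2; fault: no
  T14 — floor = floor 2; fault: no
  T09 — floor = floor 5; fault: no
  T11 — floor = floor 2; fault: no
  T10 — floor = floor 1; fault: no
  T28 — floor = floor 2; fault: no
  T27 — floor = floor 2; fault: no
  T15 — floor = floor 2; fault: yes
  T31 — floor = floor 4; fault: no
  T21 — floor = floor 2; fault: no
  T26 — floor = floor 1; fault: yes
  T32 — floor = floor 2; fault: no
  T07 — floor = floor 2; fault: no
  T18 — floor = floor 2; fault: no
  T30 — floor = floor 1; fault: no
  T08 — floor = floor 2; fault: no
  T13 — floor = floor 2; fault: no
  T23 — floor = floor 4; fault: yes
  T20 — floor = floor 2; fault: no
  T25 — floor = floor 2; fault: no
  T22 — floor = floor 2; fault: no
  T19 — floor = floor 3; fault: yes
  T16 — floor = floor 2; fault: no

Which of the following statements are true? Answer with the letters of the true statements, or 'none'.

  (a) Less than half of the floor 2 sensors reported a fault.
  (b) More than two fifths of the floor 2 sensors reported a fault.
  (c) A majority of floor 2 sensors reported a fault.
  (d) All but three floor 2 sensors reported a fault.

(a)

|A| = 16, |A ∩ B| = 1, |A ∖ B| = 15.
(a) |A ∩ B| < |A ∖ B|: holds.
(b) |A ∩ B| / |A| > 2/5: fails.
(c) |A ∩ B| > |A ∖ B|: fails.
(d) |A ∖ B| = 3: fails.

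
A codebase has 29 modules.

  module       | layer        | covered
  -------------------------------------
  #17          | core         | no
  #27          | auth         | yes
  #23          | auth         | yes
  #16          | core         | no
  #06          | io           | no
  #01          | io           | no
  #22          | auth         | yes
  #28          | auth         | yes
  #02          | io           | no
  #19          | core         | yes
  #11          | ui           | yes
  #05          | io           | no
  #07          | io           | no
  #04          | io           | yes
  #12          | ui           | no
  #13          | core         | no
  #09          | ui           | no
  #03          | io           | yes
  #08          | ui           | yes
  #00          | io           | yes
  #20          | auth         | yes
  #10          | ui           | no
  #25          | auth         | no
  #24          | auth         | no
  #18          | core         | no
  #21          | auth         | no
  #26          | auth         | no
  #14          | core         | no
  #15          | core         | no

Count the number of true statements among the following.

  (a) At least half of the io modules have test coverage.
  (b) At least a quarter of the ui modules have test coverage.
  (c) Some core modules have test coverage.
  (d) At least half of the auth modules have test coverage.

(a) io: |A| = 8, |A ∩ B| = 3; needs |A ∩ B| ≥ |A ∖ B| — false.
(b) ui: |A| = 5, |A ∩ B| = 2; needs |A ∩ B| / |A| ≥ 1/4 — true.
(c) core: |A| = 7, |A ∩ B| = 1; needs A ∩ B ≠ ∅ (|A ∩ B| ≥ 1) — true.
(d) auth: |A| = 9, |A ∩ B| = 5; needs |A ∩ B| ≥ |A ∖ B| — true.

3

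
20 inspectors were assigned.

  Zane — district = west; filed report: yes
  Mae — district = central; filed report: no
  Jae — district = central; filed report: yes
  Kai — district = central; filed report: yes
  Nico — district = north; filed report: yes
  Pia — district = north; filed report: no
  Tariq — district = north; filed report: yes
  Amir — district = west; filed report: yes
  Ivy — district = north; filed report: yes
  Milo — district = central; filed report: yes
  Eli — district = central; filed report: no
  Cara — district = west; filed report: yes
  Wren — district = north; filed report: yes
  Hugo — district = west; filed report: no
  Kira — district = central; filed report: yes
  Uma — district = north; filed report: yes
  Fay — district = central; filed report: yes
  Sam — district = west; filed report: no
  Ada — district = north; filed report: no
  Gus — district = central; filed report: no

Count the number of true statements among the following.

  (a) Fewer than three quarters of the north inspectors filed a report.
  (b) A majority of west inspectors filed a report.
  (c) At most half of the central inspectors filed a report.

2

(a) north: |A| = 7, |A ∩ B| = 5; needs |A ∩ B| / |A| < 3/4 — true.
(b) west: |A| = 5, |A ∩ B| = 3; needs |A ∩ B| > |A ∖ B| — true.
(c) central: |A| = 8, |A ∩ B| = 5; needs |A ∩ B| ≤ |A ∖ B| — false.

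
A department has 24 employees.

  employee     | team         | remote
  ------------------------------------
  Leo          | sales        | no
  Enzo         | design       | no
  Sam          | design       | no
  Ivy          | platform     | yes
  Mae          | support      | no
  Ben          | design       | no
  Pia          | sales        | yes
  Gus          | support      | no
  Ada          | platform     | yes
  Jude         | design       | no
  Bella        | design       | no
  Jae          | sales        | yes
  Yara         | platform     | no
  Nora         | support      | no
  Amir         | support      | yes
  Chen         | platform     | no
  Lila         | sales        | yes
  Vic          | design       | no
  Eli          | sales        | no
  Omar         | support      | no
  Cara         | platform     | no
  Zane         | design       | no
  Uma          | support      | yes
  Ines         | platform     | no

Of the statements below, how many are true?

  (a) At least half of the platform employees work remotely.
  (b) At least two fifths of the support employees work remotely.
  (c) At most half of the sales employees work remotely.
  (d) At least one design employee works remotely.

(a) platform: |A| = 6, |A ∩ B| = 2; needs |A ∩ B| ≥ |A ∖ B| — false.
(b) support: |A| = 6, |A ∩ B| = 2; needs |A ∩ B| / |A| ≥ 2/5 — false.
(c) sales: |A| = 5, |A ∩ B| = 3; needs |A ∩ B| ≤ |A ∖ B| — false.
(d) design: |A| = 7, |A ∩ B| = 0; needs A ∩ B ≠ ∅ (|A ∩ B| ≥ 1) — false.

0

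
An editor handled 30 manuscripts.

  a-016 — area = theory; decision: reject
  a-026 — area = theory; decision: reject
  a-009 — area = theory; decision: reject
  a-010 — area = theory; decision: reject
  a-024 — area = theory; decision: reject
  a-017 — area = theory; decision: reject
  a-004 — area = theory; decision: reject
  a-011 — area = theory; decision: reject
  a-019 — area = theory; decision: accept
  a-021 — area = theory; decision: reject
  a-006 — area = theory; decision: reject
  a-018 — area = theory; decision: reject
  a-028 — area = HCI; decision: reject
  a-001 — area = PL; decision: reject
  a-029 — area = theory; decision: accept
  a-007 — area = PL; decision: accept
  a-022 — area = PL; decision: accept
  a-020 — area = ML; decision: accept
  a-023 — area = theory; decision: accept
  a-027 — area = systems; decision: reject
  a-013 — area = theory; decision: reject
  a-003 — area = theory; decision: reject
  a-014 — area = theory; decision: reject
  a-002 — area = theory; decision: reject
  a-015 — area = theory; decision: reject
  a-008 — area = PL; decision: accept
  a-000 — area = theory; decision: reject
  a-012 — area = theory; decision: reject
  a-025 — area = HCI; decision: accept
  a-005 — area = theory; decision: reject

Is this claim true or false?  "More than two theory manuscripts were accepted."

Truth condition: |A ∩ B| > 2.
|A| = 22, |A ∩ B| = 3, |A ∖ B| = 19.
|A ∩ B| = 3, so the statement is true.

True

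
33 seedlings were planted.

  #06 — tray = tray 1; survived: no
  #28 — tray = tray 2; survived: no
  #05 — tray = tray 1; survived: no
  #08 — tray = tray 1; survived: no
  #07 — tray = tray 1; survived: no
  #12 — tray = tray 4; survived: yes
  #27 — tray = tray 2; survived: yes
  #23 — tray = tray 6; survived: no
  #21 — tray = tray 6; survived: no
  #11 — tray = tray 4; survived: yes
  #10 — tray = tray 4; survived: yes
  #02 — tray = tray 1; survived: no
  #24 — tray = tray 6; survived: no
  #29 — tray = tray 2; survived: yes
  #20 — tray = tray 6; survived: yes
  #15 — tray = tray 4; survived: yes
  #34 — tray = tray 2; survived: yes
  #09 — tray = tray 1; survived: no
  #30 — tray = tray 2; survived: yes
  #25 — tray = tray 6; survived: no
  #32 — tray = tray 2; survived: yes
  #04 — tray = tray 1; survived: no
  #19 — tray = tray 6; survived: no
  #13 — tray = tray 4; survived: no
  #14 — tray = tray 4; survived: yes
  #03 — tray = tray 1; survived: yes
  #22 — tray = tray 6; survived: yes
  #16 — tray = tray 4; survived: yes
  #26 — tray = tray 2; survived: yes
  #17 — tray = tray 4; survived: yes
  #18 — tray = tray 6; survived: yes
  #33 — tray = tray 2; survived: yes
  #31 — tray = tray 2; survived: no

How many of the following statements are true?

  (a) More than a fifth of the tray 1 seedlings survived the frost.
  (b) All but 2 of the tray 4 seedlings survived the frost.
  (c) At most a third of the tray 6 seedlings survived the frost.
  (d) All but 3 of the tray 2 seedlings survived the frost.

(a) tray 1: |A| = 8, |A ∩ B| = 1; needs |A ∩ B| / |A| > 1/5 — false.
(b) tray 4: |A| = 8, |A ∩ B| = 7; needs |A ∖ B| = 2 — false.
(c) tray 6: |A| = 8, |A ∩ B| = 3; needs |A ∩ B| / |A| ≤ 1/3 — false.
(d) tray 2: |A| = 9, |A ∩ B| = 7; needs |A ∖ B| = 3 — false.

0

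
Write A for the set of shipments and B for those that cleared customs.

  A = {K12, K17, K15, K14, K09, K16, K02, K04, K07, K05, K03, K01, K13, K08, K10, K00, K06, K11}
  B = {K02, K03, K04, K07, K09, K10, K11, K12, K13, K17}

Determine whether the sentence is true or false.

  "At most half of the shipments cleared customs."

Truth condition: |A ∩ B| ≤ |A ∖ B|.
|A| = 18, |A ∩ B| = 10, |A ∖ B| = 8.
10 > 8, so the statement is false.

False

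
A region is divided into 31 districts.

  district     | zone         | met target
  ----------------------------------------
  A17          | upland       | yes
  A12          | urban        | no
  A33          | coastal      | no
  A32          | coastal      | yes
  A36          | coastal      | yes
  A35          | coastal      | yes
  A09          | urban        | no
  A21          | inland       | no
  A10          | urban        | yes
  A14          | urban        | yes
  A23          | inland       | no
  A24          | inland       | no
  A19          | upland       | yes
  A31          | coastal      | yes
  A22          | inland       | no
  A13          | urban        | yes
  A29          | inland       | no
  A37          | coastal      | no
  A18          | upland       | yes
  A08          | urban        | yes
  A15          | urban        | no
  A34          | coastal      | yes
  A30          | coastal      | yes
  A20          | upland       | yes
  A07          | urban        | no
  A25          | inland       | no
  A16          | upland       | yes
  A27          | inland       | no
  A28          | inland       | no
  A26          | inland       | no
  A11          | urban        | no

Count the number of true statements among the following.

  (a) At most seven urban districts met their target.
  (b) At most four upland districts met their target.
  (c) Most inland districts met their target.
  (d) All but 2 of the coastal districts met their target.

(a) urban: |A| = 9, |A ∩ B| = 4; needs |A ∩ B| ≤ 7 — true.
(b) upland: |A| = 5, |A ∩ B| = 5; needs |A ∩ B| ≤ 4 — false.
(c) inland: |A| = 9, |A ∩ B| = 0; needs |A ∩ B| > |A ∖ B| — false.
(d) coastal: |A| = 8, |A ∩ B| = 6; needs |A ∖ B| = 2 — true.

2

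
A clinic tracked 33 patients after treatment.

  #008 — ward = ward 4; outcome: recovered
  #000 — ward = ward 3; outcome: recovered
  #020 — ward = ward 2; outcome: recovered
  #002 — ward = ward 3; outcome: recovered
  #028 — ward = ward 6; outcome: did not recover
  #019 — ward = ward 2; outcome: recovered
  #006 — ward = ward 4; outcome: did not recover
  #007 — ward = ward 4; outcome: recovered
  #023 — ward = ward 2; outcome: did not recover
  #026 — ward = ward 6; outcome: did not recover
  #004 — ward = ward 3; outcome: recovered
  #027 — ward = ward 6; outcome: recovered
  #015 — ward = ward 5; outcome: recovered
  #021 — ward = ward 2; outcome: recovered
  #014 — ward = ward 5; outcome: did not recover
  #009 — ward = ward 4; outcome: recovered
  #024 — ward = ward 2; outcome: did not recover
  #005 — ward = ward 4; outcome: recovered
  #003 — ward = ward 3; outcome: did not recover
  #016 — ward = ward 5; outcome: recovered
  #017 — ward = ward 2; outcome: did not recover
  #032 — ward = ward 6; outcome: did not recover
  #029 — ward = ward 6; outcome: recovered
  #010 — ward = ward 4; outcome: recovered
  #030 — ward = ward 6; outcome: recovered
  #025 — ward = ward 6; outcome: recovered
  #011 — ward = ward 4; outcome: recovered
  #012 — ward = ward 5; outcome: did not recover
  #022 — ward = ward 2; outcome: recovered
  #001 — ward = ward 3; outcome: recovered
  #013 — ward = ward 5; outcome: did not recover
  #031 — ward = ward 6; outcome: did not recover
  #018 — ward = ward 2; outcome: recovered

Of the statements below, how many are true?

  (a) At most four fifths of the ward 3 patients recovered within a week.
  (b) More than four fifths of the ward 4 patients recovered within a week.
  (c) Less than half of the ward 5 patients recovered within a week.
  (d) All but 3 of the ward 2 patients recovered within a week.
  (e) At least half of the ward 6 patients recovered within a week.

(a) ward 3: |A| = 5, |A ∩ B| = 4; needs |A ∩ B| / |A| ≤ 4/5 — true.
(b) ward 4: |A| = 7, |A ∩ B| = 6; needs |A ∩ B| / |A| > 4/5 — true.
(c) ward 5: |A| = 5, |A ∩ B| = 2; needs |A ∩ B| < |A ∖ B| — true.
(d) ward 2: |A| = 8, |A ∩ B| = 5; needs |A ∖ B| = 3 — true.
(e) ward 6: |A| = 8, |A ∩ B| = 4; needs |A ∩ B| ≥ |A ∖ B| — true.

5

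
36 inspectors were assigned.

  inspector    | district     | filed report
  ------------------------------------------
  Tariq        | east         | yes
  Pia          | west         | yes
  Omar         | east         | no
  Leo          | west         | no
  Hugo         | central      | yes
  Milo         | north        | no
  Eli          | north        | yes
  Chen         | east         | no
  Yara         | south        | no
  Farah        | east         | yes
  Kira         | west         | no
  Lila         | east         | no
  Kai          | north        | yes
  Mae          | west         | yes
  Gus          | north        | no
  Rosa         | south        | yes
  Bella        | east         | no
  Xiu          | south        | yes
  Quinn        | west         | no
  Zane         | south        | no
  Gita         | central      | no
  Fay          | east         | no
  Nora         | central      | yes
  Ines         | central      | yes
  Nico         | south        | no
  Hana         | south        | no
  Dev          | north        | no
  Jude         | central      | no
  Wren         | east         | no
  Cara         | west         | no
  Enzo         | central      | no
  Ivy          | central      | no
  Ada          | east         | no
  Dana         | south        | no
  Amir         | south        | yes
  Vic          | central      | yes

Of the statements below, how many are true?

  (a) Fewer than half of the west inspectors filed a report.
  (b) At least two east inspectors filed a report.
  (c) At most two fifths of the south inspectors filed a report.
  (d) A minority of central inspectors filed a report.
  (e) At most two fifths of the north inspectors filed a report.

4

(a) west: |A| = 6, |A ∩ B| = 2; needs |A ∩ B| < |A ∖ B| — true.
(b) east: |A| = 9, |A ∩ B| = 2; needs |A ∩ B| ≥ 2 — true.
(c) south: |A| = 8, |A ∩ B| = 3; needs |A ∩ B| / |A| ≤ 2/5 — true.
(d) central: |A| = 8, |A ∩ B| = 4; needs |A ∩ B| < |A ∖ B| — false.
(e) north: |A| = 5, |A ∩ B| = 2; needs |A ∩ B| / |A| ≤ 2/5 — true.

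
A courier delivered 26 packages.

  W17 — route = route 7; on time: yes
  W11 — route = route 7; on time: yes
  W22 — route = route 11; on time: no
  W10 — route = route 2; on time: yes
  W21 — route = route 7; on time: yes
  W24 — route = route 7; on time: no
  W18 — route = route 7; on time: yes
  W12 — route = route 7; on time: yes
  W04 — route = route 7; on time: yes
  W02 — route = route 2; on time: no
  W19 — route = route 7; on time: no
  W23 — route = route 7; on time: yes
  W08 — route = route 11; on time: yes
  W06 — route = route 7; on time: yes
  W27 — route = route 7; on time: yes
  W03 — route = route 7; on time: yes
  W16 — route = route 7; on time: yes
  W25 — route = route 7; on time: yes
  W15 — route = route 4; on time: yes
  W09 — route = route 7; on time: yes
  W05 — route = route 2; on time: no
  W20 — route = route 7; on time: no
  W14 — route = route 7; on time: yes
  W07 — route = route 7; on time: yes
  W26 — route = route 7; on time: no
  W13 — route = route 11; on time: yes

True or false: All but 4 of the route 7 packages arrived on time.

True

Truth condition: |A ∖ B| = 4.
|A| = 19, |A ∩ B| = 15, |A ∖ B| = 4.
|A ∖ B| = 4, so the statement is true.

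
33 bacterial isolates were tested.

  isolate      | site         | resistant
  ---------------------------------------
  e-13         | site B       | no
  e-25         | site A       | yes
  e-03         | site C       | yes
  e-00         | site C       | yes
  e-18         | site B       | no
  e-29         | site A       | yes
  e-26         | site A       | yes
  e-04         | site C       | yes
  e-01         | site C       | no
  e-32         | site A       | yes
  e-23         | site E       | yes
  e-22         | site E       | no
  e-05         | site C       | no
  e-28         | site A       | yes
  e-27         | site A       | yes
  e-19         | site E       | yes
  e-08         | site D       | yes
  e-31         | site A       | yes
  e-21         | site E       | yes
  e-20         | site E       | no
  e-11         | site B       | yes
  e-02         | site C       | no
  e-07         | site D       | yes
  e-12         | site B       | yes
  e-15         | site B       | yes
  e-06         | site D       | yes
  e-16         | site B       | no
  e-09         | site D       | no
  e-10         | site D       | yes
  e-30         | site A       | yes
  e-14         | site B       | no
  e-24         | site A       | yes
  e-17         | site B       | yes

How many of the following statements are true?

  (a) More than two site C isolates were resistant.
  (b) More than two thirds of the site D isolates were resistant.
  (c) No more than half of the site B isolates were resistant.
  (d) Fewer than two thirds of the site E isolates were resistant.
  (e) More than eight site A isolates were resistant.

5

(a) site C: |A| = 6, |A ∩ B| = 3; needs |A ∩ B| > 2 — true.
(b) site D: |A| = 5, |A ∩ B| = 4; needs |A ∩ B| / |A| > 2/3 — true.
(c) site B: |A| = 8, |A ∩ B| = 4; needs |A ∩ B| ≤ |A ∖ B| — true.
(d) site E: |A| = 5, |A ∩ B| = 3; needs |A ∩ B| / |A| < 2/3 — true.
(e) site A: |A| = 9, |A ∩ B| = 9; needs |A ∩ B| > 8 — true.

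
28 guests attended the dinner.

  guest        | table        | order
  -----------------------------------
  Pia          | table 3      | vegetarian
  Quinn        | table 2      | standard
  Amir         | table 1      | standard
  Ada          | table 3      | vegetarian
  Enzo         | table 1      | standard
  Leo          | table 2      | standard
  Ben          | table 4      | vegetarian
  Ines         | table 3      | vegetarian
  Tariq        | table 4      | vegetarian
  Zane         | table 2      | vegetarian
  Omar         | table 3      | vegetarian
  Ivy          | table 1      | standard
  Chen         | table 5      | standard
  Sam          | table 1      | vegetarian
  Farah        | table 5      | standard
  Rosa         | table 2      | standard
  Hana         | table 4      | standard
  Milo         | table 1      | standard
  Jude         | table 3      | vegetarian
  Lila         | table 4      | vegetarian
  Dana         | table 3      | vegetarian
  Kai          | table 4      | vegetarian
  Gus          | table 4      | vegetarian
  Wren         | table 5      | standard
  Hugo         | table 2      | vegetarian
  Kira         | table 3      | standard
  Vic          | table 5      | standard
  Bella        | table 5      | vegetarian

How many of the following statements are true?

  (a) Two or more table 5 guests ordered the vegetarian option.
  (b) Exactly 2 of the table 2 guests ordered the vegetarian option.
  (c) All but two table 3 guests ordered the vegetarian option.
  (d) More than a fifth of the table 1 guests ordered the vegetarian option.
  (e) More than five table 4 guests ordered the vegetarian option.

(a) table 5: |A| = 5, |A ∩ B| = 1; needs |A ∩ B| ≥ 2 — false.
(b) table 2: |A| = 5, |A ∩ B| = 2; needs |A ∩ B| = 2 — true.
(c) table 3: |A| = 7, |A ∩ B| = 6; needs |A ∖ B| = 2 — false.
(d) table 1: |A| = 5, |A ∩ B| = 1; needs |A ∩ B| / |A| > 1/5 — false.
(e) table 4: |A| = 6, |A ∩ B| = 5; needs |A ∩ B| > 5 — false.

1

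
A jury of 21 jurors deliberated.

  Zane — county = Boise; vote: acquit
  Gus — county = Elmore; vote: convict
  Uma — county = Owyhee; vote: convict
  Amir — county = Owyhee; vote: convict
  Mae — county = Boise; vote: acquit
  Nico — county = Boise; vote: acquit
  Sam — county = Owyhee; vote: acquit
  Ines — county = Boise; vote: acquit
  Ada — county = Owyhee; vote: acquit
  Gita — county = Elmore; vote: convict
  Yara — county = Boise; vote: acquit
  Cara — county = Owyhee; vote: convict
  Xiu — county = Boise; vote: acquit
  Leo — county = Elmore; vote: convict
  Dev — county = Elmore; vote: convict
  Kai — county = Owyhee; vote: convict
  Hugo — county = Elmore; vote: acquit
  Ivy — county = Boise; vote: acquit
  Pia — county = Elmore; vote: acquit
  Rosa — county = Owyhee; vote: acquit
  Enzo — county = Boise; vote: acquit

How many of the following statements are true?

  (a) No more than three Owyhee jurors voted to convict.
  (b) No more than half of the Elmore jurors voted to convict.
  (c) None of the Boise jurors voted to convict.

(a) Owyhee: |A| = 7, |A ∩ B| = 4; needs |A ∩ B| ≤ 3 — false.
(b) Elmore: |A| = 6, |A ∩ B| = 4; needs |A ∩ B| ≤ |A ∖ B| — false.
(c) Boise: |A| = 8, |A ∩ B| = 0; needs A ∩ B = ∅ (|A ∩ B| = 0) — true.

1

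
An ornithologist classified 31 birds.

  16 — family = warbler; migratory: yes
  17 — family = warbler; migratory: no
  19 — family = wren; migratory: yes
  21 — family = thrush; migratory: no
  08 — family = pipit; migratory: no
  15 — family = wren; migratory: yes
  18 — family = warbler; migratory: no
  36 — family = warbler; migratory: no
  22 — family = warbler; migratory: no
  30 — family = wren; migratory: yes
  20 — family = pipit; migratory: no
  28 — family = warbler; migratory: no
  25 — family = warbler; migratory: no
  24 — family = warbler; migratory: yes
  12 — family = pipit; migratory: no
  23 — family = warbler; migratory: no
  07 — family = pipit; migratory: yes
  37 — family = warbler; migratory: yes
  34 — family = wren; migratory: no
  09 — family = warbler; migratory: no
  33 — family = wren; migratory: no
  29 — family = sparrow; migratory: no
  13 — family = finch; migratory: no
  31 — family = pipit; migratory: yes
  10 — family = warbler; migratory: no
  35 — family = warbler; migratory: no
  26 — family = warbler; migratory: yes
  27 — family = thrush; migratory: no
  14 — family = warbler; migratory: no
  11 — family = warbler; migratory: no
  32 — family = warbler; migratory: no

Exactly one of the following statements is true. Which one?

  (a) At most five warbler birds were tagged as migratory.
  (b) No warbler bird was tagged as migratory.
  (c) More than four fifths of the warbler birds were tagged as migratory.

(a)

|A| = 17, |A ∩ B| = 4, |A ∖ B| = 13.
(a) requires |A ∩ B| ≤ 5: true.
(b) requires A ∩ B = ∅ (|A ∩ B| = 0): false.
(c) requires |A ∩ B| / |A| > 4/5: false.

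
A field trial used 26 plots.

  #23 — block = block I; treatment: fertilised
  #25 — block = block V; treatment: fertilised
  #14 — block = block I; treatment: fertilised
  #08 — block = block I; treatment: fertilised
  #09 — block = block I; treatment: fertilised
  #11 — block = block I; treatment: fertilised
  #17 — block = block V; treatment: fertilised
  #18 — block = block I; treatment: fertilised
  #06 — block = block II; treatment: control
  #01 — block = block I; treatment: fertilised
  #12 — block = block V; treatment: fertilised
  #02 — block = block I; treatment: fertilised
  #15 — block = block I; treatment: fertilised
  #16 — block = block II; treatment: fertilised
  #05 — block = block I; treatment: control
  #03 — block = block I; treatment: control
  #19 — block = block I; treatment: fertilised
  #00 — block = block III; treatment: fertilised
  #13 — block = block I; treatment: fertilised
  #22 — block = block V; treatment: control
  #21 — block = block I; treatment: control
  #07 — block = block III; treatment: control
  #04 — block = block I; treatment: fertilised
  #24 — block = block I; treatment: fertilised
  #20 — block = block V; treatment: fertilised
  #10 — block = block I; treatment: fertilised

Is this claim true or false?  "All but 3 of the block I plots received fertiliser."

'All but 3 of the block I plots received fertiliser' holds iff |A ∖ B| = 3.
|A| = 17, |A ∩ B| = 14, |A ∖ B| = 3.
|A ∖ B| = 3, so the statement is true.

True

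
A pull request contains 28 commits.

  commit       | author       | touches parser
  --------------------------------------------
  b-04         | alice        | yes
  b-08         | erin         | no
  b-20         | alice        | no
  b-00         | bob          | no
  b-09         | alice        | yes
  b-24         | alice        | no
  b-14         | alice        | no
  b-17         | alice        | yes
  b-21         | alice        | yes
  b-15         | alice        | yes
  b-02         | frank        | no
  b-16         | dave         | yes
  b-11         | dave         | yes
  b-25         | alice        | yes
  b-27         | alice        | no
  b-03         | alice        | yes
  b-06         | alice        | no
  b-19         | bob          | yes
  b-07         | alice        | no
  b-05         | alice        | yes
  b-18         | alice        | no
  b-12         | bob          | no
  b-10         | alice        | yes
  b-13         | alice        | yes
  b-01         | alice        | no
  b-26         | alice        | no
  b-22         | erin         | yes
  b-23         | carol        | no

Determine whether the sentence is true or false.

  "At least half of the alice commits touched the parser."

True

The determiner here denotes the relation: |A ∩ B| ≥ |A ∖ B|.
|A| = 19, |A ∩ B| = 10, |A ∖ B| = 9.
10 > 9, so the statement is true.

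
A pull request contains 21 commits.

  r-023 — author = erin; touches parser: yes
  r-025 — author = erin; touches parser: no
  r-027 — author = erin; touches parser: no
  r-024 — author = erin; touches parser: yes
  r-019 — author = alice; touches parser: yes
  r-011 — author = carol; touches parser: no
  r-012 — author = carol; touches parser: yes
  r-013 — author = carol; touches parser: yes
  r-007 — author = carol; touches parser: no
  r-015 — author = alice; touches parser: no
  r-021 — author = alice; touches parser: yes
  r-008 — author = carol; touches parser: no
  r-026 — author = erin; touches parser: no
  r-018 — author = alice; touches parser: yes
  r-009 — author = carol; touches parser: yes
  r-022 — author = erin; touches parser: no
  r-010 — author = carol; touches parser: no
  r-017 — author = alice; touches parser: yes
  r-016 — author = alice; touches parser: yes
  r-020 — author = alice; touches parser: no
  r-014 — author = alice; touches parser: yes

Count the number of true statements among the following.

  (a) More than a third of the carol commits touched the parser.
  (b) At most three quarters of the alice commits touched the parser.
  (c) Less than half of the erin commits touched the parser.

3

(a) carol: |A| = 7, |A ∩ B| = 3; needs |A ∩ B| / |A| > 1/3 — true.
(b) alice: |A| = 8, |A ∩ B| = 6; needs |A ∩ B| / |A| ≤ 3/4 — true.
(c) erin: |A| = 6, |A ∩ B| = 2; needs |A ∩ B| < |A ∖ B| — true.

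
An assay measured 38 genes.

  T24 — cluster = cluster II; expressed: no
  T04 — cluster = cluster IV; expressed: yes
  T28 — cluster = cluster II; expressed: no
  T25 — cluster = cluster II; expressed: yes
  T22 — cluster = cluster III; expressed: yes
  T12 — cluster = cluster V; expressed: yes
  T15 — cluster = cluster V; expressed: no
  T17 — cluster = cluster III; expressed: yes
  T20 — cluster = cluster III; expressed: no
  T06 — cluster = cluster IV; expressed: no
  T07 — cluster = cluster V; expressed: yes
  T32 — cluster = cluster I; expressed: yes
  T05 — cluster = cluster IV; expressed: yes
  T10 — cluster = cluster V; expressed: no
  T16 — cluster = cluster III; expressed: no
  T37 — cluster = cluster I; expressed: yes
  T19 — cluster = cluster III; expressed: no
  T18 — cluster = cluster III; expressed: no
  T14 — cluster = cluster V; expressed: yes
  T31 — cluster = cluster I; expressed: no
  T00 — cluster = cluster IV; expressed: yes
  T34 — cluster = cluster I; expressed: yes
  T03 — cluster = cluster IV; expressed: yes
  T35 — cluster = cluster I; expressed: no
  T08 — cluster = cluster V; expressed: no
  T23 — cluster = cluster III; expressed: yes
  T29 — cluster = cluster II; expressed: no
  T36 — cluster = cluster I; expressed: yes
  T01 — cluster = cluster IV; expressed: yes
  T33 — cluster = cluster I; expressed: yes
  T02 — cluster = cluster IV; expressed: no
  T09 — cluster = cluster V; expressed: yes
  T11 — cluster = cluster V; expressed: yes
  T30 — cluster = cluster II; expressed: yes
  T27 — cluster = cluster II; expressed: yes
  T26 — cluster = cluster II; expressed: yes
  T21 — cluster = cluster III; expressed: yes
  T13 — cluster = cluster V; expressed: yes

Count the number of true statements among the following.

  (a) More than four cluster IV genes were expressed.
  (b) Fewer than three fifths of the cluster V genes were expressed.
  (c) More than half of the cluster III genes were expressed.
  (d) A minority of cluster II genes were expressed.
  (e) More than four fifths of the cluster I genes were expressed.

(a) cluster IV: |A| = 7, |A ∩ B| = 5; needs |A ∩ B| > 4 — true.
(b) cluster V: |A| = 9, |A ∩ B| = 6; needs |A ∩ B| / |A| < 3/5 — false.
(c) cluster III: |A| = 8, |A ∩ B| = 4; needs |A ∩ B| > |A ∖ B| — false.
(d) cluster II: |A| = 7, |A ∩ B| = 4; needs |A ∩ B| < |A ∖ B| — false.
(e) cluster I: |A| = 7, |A ∩ B| = 5; needs |A ∩ B| / |A| > 4/5 — false.

1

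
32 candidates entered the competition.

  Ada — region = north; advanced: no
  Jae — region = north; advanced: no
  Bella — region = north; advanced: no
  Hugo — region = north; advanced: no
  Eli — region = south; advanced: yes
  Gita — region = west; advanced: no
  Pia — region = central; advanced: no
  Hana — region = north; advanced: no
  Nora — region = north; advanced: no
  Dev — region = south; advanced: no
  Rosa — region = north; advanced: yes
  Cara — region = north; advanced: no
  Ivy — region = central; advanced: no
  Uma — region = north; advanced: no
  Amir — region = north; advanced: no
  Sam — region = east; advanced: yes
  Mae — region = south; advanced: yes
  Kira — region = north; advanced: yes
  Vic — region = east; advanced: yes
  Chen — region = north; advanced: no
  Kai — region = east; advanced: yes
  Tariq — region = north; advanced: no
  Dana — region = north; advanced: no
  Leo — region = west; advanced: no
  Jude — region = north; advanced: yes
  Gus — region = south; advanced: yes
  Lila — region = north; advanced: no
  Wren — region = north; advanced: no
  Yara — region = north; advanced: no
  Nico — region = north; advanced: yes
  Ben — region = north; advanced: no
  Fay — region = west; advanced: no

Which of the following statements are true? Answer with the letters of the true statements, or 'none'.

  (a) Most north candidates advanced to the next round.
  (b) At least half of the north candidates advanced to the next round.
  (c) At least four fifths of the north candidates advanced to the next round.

none

|A| = 20, |A ∩ B| = 4, |A ∖ B| = 16.
(a) |A ∩ B| > |A ∖ B|: fails.
(b) |A ∩ B| ≥ |A ∖ B|: fails.
(c) |A ∩ B| / |A| ≥ 4/5: fails.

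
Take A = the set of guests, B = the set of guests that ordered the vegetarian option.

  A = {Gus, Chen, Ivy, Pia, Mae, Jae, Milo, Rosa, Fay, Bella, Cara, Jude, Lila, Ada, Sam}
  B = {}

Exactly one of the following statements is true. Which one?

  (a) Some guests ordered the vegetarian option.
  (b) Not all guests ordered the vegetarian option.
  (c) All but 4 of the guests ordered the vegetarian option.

|A| = 15, |A ∩ B| = 0, |A ∖ B| = 15.
(a) requires A ∩ B ≠ ∅ (|A ∩ B| ≥ 1): false.
(b) requires A ⊄ B (|A ∖ B| ≥ 1): true.
(c) requires |A ∖ B| = 4: false.

(b)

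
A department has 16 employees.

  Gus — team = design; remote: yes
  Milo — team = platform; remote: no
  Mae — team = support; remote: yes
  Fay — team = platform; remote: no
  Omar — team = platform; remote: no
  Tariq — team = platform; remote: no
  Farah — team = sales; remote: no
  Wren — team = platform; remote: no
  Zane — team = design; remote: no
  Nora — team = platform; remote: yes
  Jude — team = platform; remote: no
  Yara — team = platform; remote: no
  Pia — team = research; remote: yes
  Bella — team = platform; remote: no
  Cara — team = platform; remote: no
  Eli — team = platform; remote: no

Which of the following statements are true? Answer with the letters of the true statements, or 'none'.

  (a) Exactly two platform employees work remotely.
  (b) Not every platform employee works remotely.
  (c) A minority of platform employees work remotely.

|A| = 11, |A ∩ B| = 1, |A ∖ B| = 10.
(a) |A ∩ B| = 2: fails.
(b) A ⊄ B (|A ∖ B| ≥ 1): holds.
(c) |A ∩ B| < |A ∖ B|: holds.

(b), (c)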